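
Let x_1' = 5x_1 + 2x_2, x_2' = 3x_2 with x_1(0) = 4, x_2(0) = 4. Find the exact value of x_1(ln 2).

A = [[5,2],[0,3]]; eigenvalues λ = 5, 3.
Eigenvectors: (1,0) for λ=5, (1,-1) for λ=3.
From the initial condition, c_1 = 8, c_2 = -4.
x_1(ln 2) = (8)(2^5)(1) + (-4)(2^3)(1) = 224.

224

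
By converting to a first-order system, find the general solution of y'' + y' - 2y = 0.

Let x_1 = y, x_2 = y'. Then x_1' = x_2 and x_2' = 2x_1 - x_2.
A = [[0,1],[2,-1]]; det(A-λI) = λ^2 + λ - 2.
Eigenvalues λ = -2, 1 with eigenvectors (1,-2), (1,1).

y(t) = K_1e^(-2t) + K_2e^(t)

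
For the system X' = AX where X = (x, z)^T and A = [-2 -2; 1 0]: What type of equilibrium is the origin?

stable spiral

A = [[-2,-2],[1,0]]; det(A-λI) = λ^2 + 2λ + 2.
λ = -1 ± i: negative real part.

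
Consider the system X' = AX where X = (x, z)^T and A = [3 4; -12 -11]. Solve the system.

x(t) = c_1e^(-5t) - 2c_2e^(-3t), z(t) = -2c_1e^(-5t) + 3c_2e^(-3t)

Coefficient matrix A = [[3, 4], [-12, -11]].
Characteristic polynomial det(A - λI) = λ^2 + 8λ + 15 = 0.
Eigenvalues λ = -5, -3.
For λ=-5: (A-λI) row 1 is [8, 4], so an eigenvector is (1, -2).
For λ=-3: (A-λI) row 1 is [6, 4], so an eigenvector is (-2, 3).
General solution: c_1e^(-5t)(1,-2) + c_2e^(-3t)(-2,3).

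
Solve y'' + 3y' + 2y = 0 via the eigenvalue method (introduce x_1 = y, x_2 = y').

Let x_1 = y, x_2 = y'. Then x_1' = x_2 and x_2' = -2x_1 - 3x_2.
A = [[0,1],[-2,-3]]; det(A-λI) = λ^2 + 3λ + 2.
Eigenvalues λ = -2, -1 with eigenvectors (1,-2), (1,-1).

y(t) = c_1e^(-2t) + c_2e^(-t)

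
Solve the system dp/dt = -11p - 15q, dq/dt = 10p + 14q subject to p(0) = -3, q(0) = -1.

p(t) = 9e^(4t) - 12e^(-t), q(t) = -9e^(4t) + 8e^(-t)

Coefficient matrix A = [[-11, -15], [10, 14]].
Characteristic polynomial det(A - λI) = λ^2 - 3λ - 4 = 0.
Eigenvalues λ = 4, -1.
For λ=4: (A-λI) row 1 is [-15, -15], so an eigenvector is (-1, 1).
For λ=-1: (A-λI) row 1 is [-10, -15], so an eigenvector is (-3, 2).
General solution: C_1e^(4t)(-1,1) + C_2e^(-t)(-3,2).
Applying p(0)=-3, q(0)=-1 gives C_1=-9, C_2=4.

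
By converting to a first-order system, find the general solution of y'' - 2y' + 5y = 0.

Let x_1 = y, x_2 = y'. Then x_1' = x_2 and x_2' = -5x_1 + 2x_2.
A = [[0,1],[-5,2]]; det(A-λI) = λ^2 - 2λ + 5.
Eigenvalues λ = 1 ± 2i.

y(t) = C_1e^(t)cos(2t) + C_2e^(t)sin(2t)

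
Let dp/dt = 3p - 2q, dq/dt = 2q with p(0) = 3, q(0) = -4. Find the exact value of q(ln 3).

A = [[3,-2],[0,2]]; eigenvalues λ = 3, 2.
Eigenvectors: (1,0) for λ=3, (-2,-1) for λ=2.
From the initial condition, c_1 = 11, c_2 = 4.
q(ln 3) = (11)(3^3)(0) + (4)(3^2)(-1) = -36.

-36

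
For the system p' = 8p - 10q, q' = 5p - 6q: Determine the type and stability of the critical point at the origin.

A = [[8,-10],[5,-6]]; det(A-λI) = λ^2 - 2λ + 2.
λ = 1 ± i: positive real part.

unstable spiral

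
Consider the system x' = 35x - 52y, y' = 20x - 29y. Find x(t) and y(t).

Coefficient matrix A = [[35, -52], [20, -29]].
Characteristic polynomial det(A - λI) = λ^2 - 6λ + 25 = 0.
Eigenvalues λ = 3 ± 4i (complex conjugate pair).
For λ=3+4i: an eigenvector is (3,2) - i(-2,-1) = (3 + 2i, 2 + i).
A real fundamental pair from Re and Im of e^((3+4i)t)v: X_1 = e^(3t)(cos(4t)·(3,2) + sin(4t)·(-2,-1)), X_2 = e^(3t)(sin(4t)·(3,2) - cos(4t)·(-2,-1)).
General solution: K_1X_1 + K_2X_2.

x(t) = -2K_1e^(3t)sin(4t) + 3K_1e^(3t)cos(4t) + 3K_2e^(3t)sin(4t) + 2K_2e^(3t)cos(4t), y(t) = -K_1e^(3t)sin(4t) + 2K_1e^(3t)cos(4t) + 2K_2e^(3t)sin(4t) + K_2e^(3t)cos(4t)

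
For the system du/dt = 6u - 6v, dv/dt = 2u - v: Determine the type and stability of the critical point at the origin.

unstable node

A = [[6,-6],[2,-1]]; det(A-λI) = λ^2 - 5λ + 6.
λ = 3, 2: both positive.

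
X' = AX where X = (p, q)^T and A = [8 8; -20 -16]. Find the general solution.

p(t) = K_1e^(-4t)sin(4t) + K_1e^(-4t)cos(4t) + K_2e^(-4t)sin(4t) - K_2e^(-4t)cos(4t), q(t) = -2K_1e^(-4t)sin(4t) - K_1e^(-4t)cos(4t) - K_2e^(-4t)sin(4t) + 2K_2e^(-4t)cos(4t)

Coefficient matrix A = [[8, 8], [-20, -16]].
Characteristic polynomial det(A - λI) = λ^2 + 8λ + 32 = 0.
Eigenvalues λ = -4 ± 4i (complex conjugate pair).
For λ=-4+4i: an eigenvector is (1,-1) - i(1,-2) = (1 - i, -1 + 2i).
A real fundamental pair from Re and Im of e^((-4+4i)t)v: X_1 = e^(-4t)(cos(4t)·(1,-1) + sin(4t)·(1,-2)), X_2 = e^(-4t)(sin(4t)·(1,-1) - cos(4t)·(1,-2)).
General solution: K_1X_1 + K_2X_2.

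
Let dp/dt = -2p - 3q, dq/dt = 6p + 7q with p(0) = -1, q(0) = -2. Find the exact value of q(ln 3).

A = [[-2,-3],[6,7]]; eigenvalues λ = 1, 4.
Eigenvectors: (1,-1) for λ=1, (-1,2) for λ=4.
From the initial condition, c_1 = -4, c_2 = -3.
q(ln 3) = (-4)(3^1)(-1) + (-3)(3^4)(2) = -474.

-474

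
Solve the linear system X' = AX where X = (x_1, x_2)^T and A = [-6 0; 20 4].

x_1(t) = C_1e^(-6t), x_2(t) = -2C_1e^(-6t) + C_2e^(4t)

Coefficient matrix A = [[-6, 0], [20, 4]].
Characteristic polynomial det(A - λI) = λ^2 + 2λ - 24 = 0.
Eigenvalues λ = -6, 4.
For λ=-6: (A-λI) row 2 is [20, 10], so an eigenvector is (1, -2).
For λ=4: (A-λI) row 1 is [-10, 0], so an eigenvector is (0, 1).
General solution: C_1e^(-6t)(1,-2) + C_2e^(4t)(0,1).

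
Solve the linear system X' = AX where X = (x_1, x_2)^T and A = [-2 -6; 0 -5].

x_1(t) = -2c_1e^(-5t) + c_2e^(-2t), x_2(t) = -c_1e^(-5t)

Coefficient matrix A = [[-2, -6], [0, -5]].
Characteristic polynomial det(A - λI) = λ^2 + 7λ + 10 = 0.
Eigenvalues λ = -5, -2.
For λ=-5: (A-λI) row 1 is [3, -6], so an eigenvector is (-2, -1).
For λ=-2: (A-λI) row 1 is [0, -6], so an eigenvector is (1, 0).
General solution: c_1e^(-5t)(-2,-1) + c_2e^(-2t)(1,0).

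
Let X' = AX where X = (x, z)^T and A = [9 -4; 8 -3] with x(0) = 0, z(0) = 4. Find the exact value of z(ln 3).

A = [[9,-4],[8,-3]]; eigenvalues λ = 1, 5.
Eigenvectors: (1,2) for λ=1, (-1,-1) for λ=5.
From the initial condition, c_1 = 4, c_2 = 4.
z(ln 3) = (4)(3^1)(2) + (4)(3^5)(-1) = -948.

-948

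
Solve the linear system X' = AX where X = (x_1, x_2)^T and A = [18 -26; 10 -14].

Coefficient matrix A = [[18, -26], [10, -14]].
Characteristic polynomial det(A - λI) = λ^2 - 4λ + 8 = 0.
Eigenvalues λ = 2 ± 2i (complex conjugate pair).
For λ=2+2i: an eigenvector is (3,2) - i(-2,-1) = (3 + 2i, 2 + i).
A real fundamental pair from Re and Im of e^((2+2i)t)v: X_1 = e^(2t)(cos(2t)·(3,2) + sin(2t)·(-2,-1)), X_2 = e^(2t)(sin(2t)·(3,2) - cos(2t)·(-2,-1)).
General solution: C_1X_1 + C_2X_2.

x_1(t) = -2C_1e^(2t)sin(2t) + 3C_1e^(2t)cos(2t) + 3C_2e^(2t)sin(2t) + 2C_2e^(2t)cos(2t), x_2(t) = -C_1e^(2t)sin(2t) + 2C_1e^(2t)cos(2t) + 2C_2e^(2t)sin(2t) + C_2e^(2t)cos(2t)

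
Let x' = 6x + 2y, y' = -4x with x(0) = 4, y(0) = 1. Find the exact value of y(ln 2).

A = [[6,2],[-4,0]]; eigenvalues λ = 4, 2.
Eigenvectors: (-1,1) for λ=4, (1,-2) for λ=2.
From the initial condition, c_1 = -9, c_2 = -5.
y(ln 2) = (-9)(2^4)(1) + (-5)(2^2)(-2) = -104.

-104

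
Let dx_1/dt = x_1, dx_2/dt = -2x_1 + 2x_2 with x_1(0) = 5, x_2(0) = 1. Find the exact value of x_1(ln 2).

10

A = [[1,0],[-2,2]]; eigenvalues λ = 1, 2.
Eigenvectors: (-1,-2) for λ=1, (0,1) for λ=2.
From the initial condition, c_1 = -5, c_2 = -9.
x_1(ln 2) = (-5)(2^1)(-1) + (-9)(2^2)(0) = 10.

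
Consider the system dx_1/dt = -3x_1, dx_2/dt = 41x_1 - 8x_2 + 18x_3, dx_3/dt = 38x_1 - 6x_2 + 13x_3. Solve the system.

Coefficient matrix A = [[-3, 0, 0], [41, -8, 18], [38, -6, 13]].
det(A - λI) = 0 gives eigenvalues λ = 1, 4, -3.
For λ=1: eigenvector (0,2,1).
For λ=4: eigenvector (0,-3,-2).
For λ=-3: eigenvector (1,1,-2).
General solution: K_1e^(t)(0,2,1) + K_2e^(4t)(0,-3,-2) + K_3e^(-3t)(1,1,-2).

x_1(t) = K_3e^(-3t), x_2(t) = 2K_1e^(t) - 3K_2e^(4t) + K_3e^(-3t), x_3(t) = K_1e^(t) - 2K_2e^(4t) - 2K_3e^(-3t)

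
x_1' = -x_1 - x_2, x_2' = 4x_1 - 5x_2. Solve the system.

Coefficient matrix A = [[-1, -1], [4, -5]].
Characteristic polynomial det(A - λI) = λ^2 + 6λ + 9 = 0.
Single eigenvalue λ = -3 with algebraic multiplicity 2.
Eigenvector v = (1,2); generalized eigenvector w with (A-λI)w=v is (0,-1).
General solution: e^(-3t)[c_1·v + c_2·(t·v + w)].

x_1(t) = c_1e^(-3t) + c_2te^(-3t), x_2(t) = 2c_1e^(-3t) + 2c_2te^(-3t) - c_2e^(-3t)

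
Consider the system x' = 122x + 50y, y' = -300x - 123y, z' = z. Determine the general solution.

Coefficient matrix A = [[122, 50, 0], [-300, -123, 0], [0, 0, 1]].
det(A - λI) = 0 gives eigenvalues λ = 2, 1, -3.
For λ=2: eigenvector (5,-12,0).
For λ=1: eigenvector (0,0,1).
For λ=-3: eigenvector (-2,5,0).
General solution: c_1e^(2t)(5,-12,0) + c_2e^(t)(0,0,1) + c_3e^(-3t)(-2,5,0).

x(t) = 5c_1e^(2t) - 2c_3e^(-3t), y(t) = -12c_1e^(2t) + 5c_3e^(-3t), z(t) = c_2e^(t)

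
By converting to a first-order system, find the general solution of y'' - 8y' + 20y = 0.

y(t) = K_1e^(4t)cos(2t) + K_2e^(4t)sin(2t)

Let x_1 = y, x_2 = y'. Then x_1' = x_2 and x_2' = -20x_1 + 8x_2.
A = [[0,1],[-20,8]]; det(A-λI) = λ^2 - 8λ + 20.
Eigenvalues λ = 4 ± 2i.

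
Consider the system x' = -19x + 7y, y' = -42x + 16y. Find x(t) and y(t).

Coefficient matrix A = [[-19, 7], [-42, 16]].
Characteristic polynomial det(A - λI) = λ^2 + 3λ - 10 = 0.
Eigenvalues λ = -5, 2.
For λ=-5: (A-λI) row 1 is [-14, 7], so an eigenvector is (-1, -2).
For λ=2: (A-λI) row 1 is [-21, 7], so an eigenvector is (1, 3).
General solution: C_1e^(-5t)(-1,-2) + C_2e^(2t)(1,3).

x(t) = -C_1e^(-5t) + C_2e^(2t), y(t) = -2C_1e^(-5t) + 3C_2e^(2t)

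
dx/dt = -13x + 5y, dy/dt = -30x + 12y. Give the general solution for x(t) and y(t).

x(t) = c_1e^(-3t) + c_2e^(2t), y(t) = 2c_1e^(-3t) + 3c_2e^(2t)

Coefficient matrix A = [[-13, 5], [-30, 12]].
Characteristic polynomial det(A - λI) = λ^2 + λ - 6 = 0.
Eigenvalues λ = -3, 2.
For λ=-3: (A-λI) row 1 is [-10, 5], so an eigenvector is (1, 2).
For λ=2: (A-λI) row 1 is [-15, 5], so an eigenvector is (1, 3).
General solution: c_1e^(-3t)(1,2) + c_2e^(2t)(1,3).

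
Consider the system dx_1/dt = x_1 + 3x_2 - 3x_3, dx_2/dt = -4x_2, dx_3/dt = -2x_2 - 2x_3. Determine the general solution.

x_1(t) = c_1e^(t) + c_3e^(-2t), x_2(t) = c_2e^(-4t), x_3(t) = c_2e^(-4t) + c_3e^(-2t)

Coefficient matrix A = [[1, 3, -3], [0, -4, 0], [0, -2, -2]].
det(A - λI) = 0 gives eigenvalues λ = 1, -4, -2.
For λ=1: eigenvector (1,0,0).
For λ=-4: eigenvector (0,1,1).
For λ=-2: eigenvector (1,0,1).
General solution: c_1e^(t)(1,0,0) + c_2e^(-4t)(0,1,1) + c_3e^(-2t)(1,0,1).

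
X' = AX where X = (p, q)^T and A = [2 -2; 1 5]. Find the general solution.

Coefficient matrix A = [[2, -2], [1, 5]].
Characteristic polynomial det(A - λI) = λ^2 - 7λ + 12 = 0.
Eigenvalues λ = 4, 3.
For λ=4: (A-λI) row 1 is [-2, -2], so an eigenvector is (-1, 1).
For λ=3: (A-λI) row 1 is [-1, -2], so an eigenvector is (2, -1).
General solution: c_1e^(4t)(-1,1) + c_2e^(3t)(2,-1).

p(t) = -c_1e^(4t) + 2c_2e^(3t), q(t) = c_1e^(4t) - c_2e^(3t)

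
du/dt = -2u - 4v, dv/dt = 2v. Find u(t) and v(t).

u(t) = K_1e^(-2t) - K_2e^(2t), v(t) = K_2e^(2t)

Coefficient matrix A = [[-2, -4], [0, 2]].
Characteristic polynomial det(A - λI) = λ^2 - 4 = 0.
Eigenvalues λ = -2, 2.
For λ=-2: (A-λI) row 1 is [0, -4], so an eigenvector is (1, 0).
For λ=2: (A-λI) row 1 is [-4, -4], so an eigenvector is (-1, 1).
General solution: K_1e^(-2t)(1,0) + K_2e^(2t)(-1,1).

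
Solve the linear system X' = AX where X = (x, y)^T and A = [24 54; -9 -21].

x(t) = -2K_1e^(-3t) + 3K_2e^(6t), y(t) = K_1e^(-3t) - K_2e^(6t)

Coefficient matrix A = [[24, 54], [-9, -21]].
Characteristic polynomial det(A - λI) = λ^2 - 3λ - 18 = 0.
Eigenvalues λ = -3, 6.
For λ=-3: (A-λI) row 1 is [27, 54], so an eigenvector is (-2, 1).
For λ=6: (A-λI) row 1 is [18, 54], so an eigenvector is (3, -1).
General solution: K_1e^(-3t)(-2,1) + K_2e^(6t)(3,-1).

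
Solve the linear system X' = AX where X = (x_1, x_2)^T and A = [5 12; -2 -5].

Coefficient matrix A = [[5, 12], [-2, -5]].
Characteristic polynomial det(A - λI) = λ^2 - 1 = 0.
Eigenvalues λ = 1, -1.
For λ=1: (A-λI) row 1 is [4, 12], so an eigenvector is (3, -1).
For λ=-1: (A-λI) row 1 is [6, 12], so an eigenvector is (-2, 1).
General solution: C_1e^(t)(3,-1) + C_2e^(-t)(-2,1).

x_1(t) = 3C_1e^(t) - 2C_2e^(-t), x_2(t) = -C_1e^(t) + C_2e^(-t)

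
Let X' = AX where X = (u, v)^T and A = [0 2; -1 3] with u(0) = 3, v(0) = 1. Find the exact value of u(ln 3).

3

A = [[0,2],[-1,3]]; eigenvalues λ = 2, 1.
Eigenvectors: (1,1) for λ=2, (-2,-1) for λ=1.
From the initial condition, c_1 = -1, c_2 = -2.
u(ln 3) = (-1)(3^2)(1) + (-2)(3^1)(-2) = 3.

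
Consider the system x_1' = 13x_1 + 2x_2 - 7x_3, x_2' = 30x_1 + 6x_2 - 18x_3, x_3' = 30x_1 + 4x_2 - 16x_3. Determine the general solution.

Coefficient matrix A = [[13, 2, -7], [30, 6, -18], [30, 4, -16]].
det(A - λI) = 0 gives eigenvalues λ = -2, 2, 3.
For λ=-2: eigenvector (1,3,3).
For λ=2: eigenvector (-2,-3,-4).
For λ=3: eigenvector (1,2,2).
General solution: C_1e^(-2t)(1,3,3) + C_2e^(2t)(-2,-3,-4) + C_3e^(3t)(1,2,2).

x_1(t) = C_1e^(-2t) - 2C_2e^(2t) + C_3e^(3t), x_2(t) = 3C_1e^(-2t) - 3C_2e^(2t) + 2C_3e^(3t), x_3(t) = 3C_1e^(-2t) - 4C_2e^(2t) + 2C_3e^(3t)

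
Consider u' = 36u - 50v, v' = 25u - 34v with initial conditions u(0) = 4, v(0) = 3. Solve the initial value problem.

Coefficient matrix A = [[36, -50], [25, -34]].
Characteristic polynomial det(A - λI) = λ^2 - 2λ + 26 = 0.
Eigenvalues λ = 1 ± 5i (complex conjugate pair).
For λ=1+5i: an eigenvector is (1,1) - i(-3,-2) = (1 + 3i, 1 + 2i).
A real fundamental pair from Re and Im of e^((1+5i)t)v: X_1 = e^(t)(cos(5t)·(1,1) + sin(5t)·(-3,-2)), X_2 = e^(t)(sin(5t)·(1,1) - cos(5t)·(-3,-2)).
General solution: K_1X_1 + K_2X_2.
Applying u(0)=4, v(0)=3 gives K_1=1, K_2=1.

u(t) = -2e^(t)sin(5t) + 4e^(t)cos(5t), v(t) = -e^(t)sin(5t) + 3e^(t)cos(5t)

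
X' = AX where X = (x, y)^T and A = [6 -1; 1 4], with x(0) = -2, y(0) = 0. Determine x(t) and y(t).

Coefficient matrix A = [[6, -1], [1, 4]].
Characteristic polynomial det(A - λI) = λ^2 - 10λ + 25 = 0.
Single eigenvalue λ = 5 with algebraic multiplicity 2.
Eigenvector v = (1,1); generalized eigenvector w with (A-λI)w=v is (-2,-3).
General solution: e^(5t)[c_1·v + c_2·(t·v + w)].
Applying x(0)=-2, y(0)=0 gives c_1=-6, c_2=-2.

x(t) = -2te^(5t) - 2e^(5t), y(t) = -2te^(5t)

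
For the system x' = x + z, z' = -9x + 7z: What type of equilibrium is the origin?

A = [[1,1],[-9,7]]; det(A-λI) = λ^2 - 8λ + 16.
repeated λ = 4 with a single eigenvector.

unstable improper node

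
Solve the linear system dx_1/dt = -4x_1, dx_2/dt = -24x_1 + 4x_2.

x_1(t) = -C_2e^(-4t), x_2(t) = C_1e^(4t) - 3C_2e^(-4t)

Coefficient matrix A = [[-4, 0], [-24, 4]].
Characteristic polynomial det(A - λI) = λ^2 - 16 = 0.
Eigenvalues λ = 4, -4.
For λ=4: (A-λI) row 1 is [-8, 0], so an eigenvector is (0, 1).
For λ=-4: (A-λI) row 2 is [-24, 8], so an eigenvector is (-1, -3).
General solution: C_1e^(4t)(0,1) + C_2e^(-4t)(-1,-3).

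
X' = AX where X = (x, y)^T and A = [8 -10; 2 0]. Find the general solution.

Coefficient matrix A = [[8, -10], [2, 0]].
Characteristic polynomial det(A - λI) = λ^2 - 8λ + 20 = 0.
Eigenvalues λ = 4 ± 2i (complex conjugate pair).
For λ=4+2i: an eigenvector is (2,1) - i(-1,0) = (2 + i, 1).
A real fundamental pair from Re and Im of e^((4+2i)t)v: X_1 = e^(4t)(cos(2t)·(2,1) + sin(2t)·(-1,0)), X_2 = e^(4t)(sin(2t)·(2,1) - cos(2t)·(-1,0)).
General solution: C_1X_1 + C_2X_2.

x(t) = -C_1e^(4t)sin(2t) + 2C_1e^(4t)cos(2t) + 2C_2e^(4t)sin(2t) + C_2e^(4t)cos(2t), y(t) = C_1e^(4t)cos(2t) + C_2e^(4t)sin(2t)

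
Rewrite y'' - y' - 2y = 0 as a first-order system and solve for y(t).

y(t) = K_1e^(2t) + K_2e^(-t)

Let x_1 = y, x_2 = y'. Then x_1' = x_2 and x_2' = 2x_1 + x_2.
A = [[0,1],[2,1]]; det(A-λI) = λ^2 - λ - 2.
Eigenvalues λ = 2, -1 with eigenvectors (1,2), (1,-1).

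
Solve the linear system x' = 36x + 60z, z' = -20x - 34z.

Coefficient matrix A = [[36, 60], [-20, -34]].
Characteristic polynomial det(A - λI) = λ^2 - 2λ - 24 = 0.
Eigenvalues λ = 6, -4.
For λ=6: (A-λI) row 1 is [30, 60], so an eigenvector is (2, -1).
For λ=-4: (A-λI) row 1 is [40, 60], so an eigenvector is (-3, 2).
General solution: C_1e^(6t)(2,-1) + C_2e^(-4t)(-3,2).

x(t) = 2C_1e^(6t) - 3C_2e^(-4t), z(t) = -C_1e^(6t) + 2C_2e^(-4t)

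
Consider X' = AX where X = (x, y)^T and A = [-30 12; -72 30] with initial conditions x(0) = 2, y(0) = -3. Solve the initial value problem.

x(t) = -7e^(6t) + 9e^(-6t), y(t) = -21e^(6t) + 18e^(-6t)

Coefficient matrix A = [[-30, 12], [-72, 30]].
Characteristic polynomial det(A - λI) = λ^2 - 36 = 0.
Eigenvalues λ = -6, 6.
For λ=-6: (A-λI) row 1 is [-24, 12], so an eigenvector is (-1, -2).
For λ=6: (A-λI) row 1 is [-36, 12], so an eigenvector is (-1, -3).
General solution: C_1e^(-6t)(-1,-2) + C_2e^(6t)(-1,-3).
Applying x(0)=2, y(0)=-3 gives C_1=-9, C_2=7.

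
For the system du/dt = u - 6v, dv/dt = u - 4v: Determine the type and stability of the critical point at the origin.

stable node

A = [[1,-6],[1,-4]]; det(A-λI) = λ^2 + 3λ + 2.
λ = -1, -2: both negative.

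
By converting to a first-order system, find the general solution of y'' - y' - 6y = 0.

y(t) = K_1e^(-2t) + K_2e^(3t)

Let x_1 = y, x_2 = y'. Then x_1' = x_2 and x_2' = 6x_1 + x_2.
A = [[0,1],[6,1]]; det(A-λI) = λ^2 - λ - 6.
Eigenvalues λ = -2, 3 with eigenvectors (1,-2), (1,3).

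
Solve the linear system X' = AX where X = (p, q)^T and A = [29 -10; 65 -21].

Coefficient matrix A = [[29, -10], [65, -21]].
Characteristic polynomial det(A - λI) = λ^2 - 8λ + 41 = 0.
Eigenvalues λ = 4 ± 5i (complex conjugate pair).
For λ=4+5i: an eigenvector is (1,2) - i(1,3) = (1 - i, 2 - 3i).
A real fundamental pair from Re and Im of e^((4+5i)t)v: X_1 = e^(4t)(cos(5t)·(1,2) + sin(5t)·(1,3)), X_2 = e^(4t)(sin(5t)·(1,2) - cos(5t)·(1,3)).
General solution: K_1X_1 + K_2X_2.

p(t) = K_1e^(4t)sin(5t) + K_1e^(4t)cos(5t) + K_2e^(4t)sin(5t) - K_2e^(4t)cos(5t), q(t) = 3K_1e^(4t)sin(5t) + 2K_1e^(4t)cos(5t) + 2K_2e^(4t)sin(5t) - 3K_2e^(4t)cos(5t)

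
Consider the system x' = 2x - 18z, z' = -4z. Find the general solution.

x(t) = K_1e^(2t) + 3K_2e^(-4t), z(t) = K_2e^(-4t)

Coefficient matrix A = [[2, -18], [0, -4]].
Characteristic polynomial det(A - λI) = λ^2 + 2λ - 8 = 0.
Eigenvalues λ = 2, -4.
For λ=2: (A-λI) row 1 is [0, -18], so an eigenvector is (1, 0).
For λ=-4: (A-λI) row 1 is [6, -18], so an eigenvector is (3, 1).
General solution: K_1e^(2t)(1,0) + K_2e^(-4t)(3,1).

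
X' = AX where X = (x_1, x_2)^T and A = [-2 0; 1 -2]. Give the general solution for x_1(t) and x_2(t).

Coefficient matrix A = [[-2, 0], [1, -2]].
Characteristic polynomial det(A - λI) = λ^2 + 4λ + 4 = 0.
Single eigenvalue λ = -2 with algebraic multiplicity 2.
Eigenvector v = (0,1); generalized eigenvector w with (A-λI)w=v is (1,-1).
General solution: e^(-2t)[c_1·v + c_2·(t·v + w)].

x_1(t) = c_2e^(-2t), x_2(t) = c_1e^(-2t) + c_2te^(-2t) - c_2e^(-2t)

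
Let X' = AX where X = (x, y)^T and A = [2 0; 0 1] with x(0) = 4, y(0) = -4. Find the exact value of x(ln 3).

A = [[2,0],[0,1]]; eigenvalues λ = 1, 2.
Eigenvectors: (0,1) for λ=1, (-1,0) for λ=2.
From the initial condition, c_1 = -4, c_2 = -4.
x(ln 3) = (-4)(3^1)(0) + (-4)(3^2)(-1) = 36.

36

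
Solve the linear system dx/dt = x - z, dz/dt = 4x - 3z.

Coefficient matrix A = [[1, -1], [4, -3]].
Characteristic polynomial det(A - λI) = λ^2 + 2λ + 1 = 0.
Single eigenvalue λ = -1 with algebraic multiplicity 2.
Eigenvector v = (-1,-2); generalized eigenvector w with (A-λI)w=v is (0,1).
General solution: e^(-t)[c_1·v + c_2·(t·v + w)].

x(t) = -c_1e^(-t) - c_2te^(-t), z(t) = -2c_1e^(-t) - 2c_2te^(-t) + c_2e^(-t)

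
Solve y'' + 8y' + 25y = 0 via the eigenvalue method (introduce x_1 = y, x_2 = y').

Let x_1 = y, x_2 = y'. Then x_1' = x_2 and x_2' = -25x_1 - 8x_2.
A = [[0,1],[-25,-8]]; det(A-λI) = λ^2 + 8λ + 25.
Eigenvalues λ = -4 ± 3i.

y(t) = c_1e^(-4t)cos(3t) + c_2e^(-4t)sin(3t)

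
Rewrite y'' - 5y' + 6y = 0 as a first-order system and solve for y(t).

Let x_1 = y, x_2 = y'. Then x_1' = x_2 and x_2' = -6x_1 + 5x_2.
A = [[0,1],[-6,5]]; det(A-λI) = λ^2 - 5λ + 6.
Eigenvalues λ = 2, 3 with eigenvectors (1,2), (1,3).

y(t) = c_1e^(2t) + c_2e^(3t)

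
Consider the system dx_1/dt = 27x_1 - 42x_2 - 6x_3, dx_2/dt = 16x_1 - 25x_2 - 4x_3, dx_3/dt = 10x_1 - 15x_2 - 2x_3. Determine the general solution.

Coefficient matrix A = [[27, -42, -6], [16, -25, -4], [10, -15, -2]].
det(A - λI) = 0 gives eigenvalues λ = -1, 3, -2.
For λ=-1: eigenvector (3,2,0).
For λ=3: eigenvector (-2,-1,-1).
For λ=-2: eigenvector (6,4,1).
General solution: C_1e^(-t)(3,2,0) + C_2e^(3t)(-2,-1,-1) + C_3e^(-2t)(6,4,1).

x_1(t) = 3C_1e^(-t) - 2C_2e^(3t) + 6C_3e^(-2t), x_2(t) = 2C_1e^(-t) - C_2e^(3t) + 4C_3e^(-2t), x_3(t) = -C_2e^(3t) + C_3e^(-2t)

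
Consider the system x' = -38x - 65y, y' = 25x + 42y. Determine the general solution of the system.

x(t) = 2c_1e^(2t)sin(5t) + 3c_1e^(2t)cos(5t) + 3c_2e^(2t)sin(5t) - 2c_2e^(2t)cos(5t), y(t) = -c_1e^(2t)sin(5t) - 2c_1e^(2t)cos(5t) - 2c_2e^(2t)sin(5t) + c_2e^(2t)cos(5t)

Coefficient matrix A = [[-38, -65], [25, 42]].
Characteristic polynomial det(A - λI) = λ^2 - 4λ + 29 = 0.
Eigenvalues λ = 2 ± 5i (complex conjugate pair).
For λ=2+5i: an eigenvector is (3,-2) - i(2,-1) = (3 - 2i, -2 + i).
A real fundamental pair from Re and Im of e^((2+5i)t)v: X_1 = e^(2t)(cos(5t)·(3,-2) + sin(5t)·(2,-1)), X_2 = e^(2t)(sin(5t)·(3,-2) - cos(5t)·(2,-1)).
General solution: c_1X_1 + c_2X_2.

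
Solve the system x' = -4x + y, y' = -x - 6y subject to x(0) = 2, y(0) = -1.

Coefficient matrix A = [[-4, 1], [-1, -6]].
Characteristic polynomial det(A - λI) = λ^2 + 10λ + 25 = 0.
Single eigenvalue λ = -5 with algebraic multiplicity 2.
Eigenvector v = (-1,1); generalized eigenvector w with (A-λI)w=v is (2,-3).
General solution: e^(-5t)[C_1·v + C_2·(t·v + w)].
Applying x(0)=2, y(0)=-1 gives C_1=-4, C_2=-1.

x(t) = te^(-5t) + 2e^(-5t), y(t) = -te^(-5t) - e^(-5t)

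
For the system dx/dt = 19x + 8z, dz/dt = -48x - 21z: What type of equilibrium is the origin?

A = [[19,8],[-48,-21]]; det(A-λI) = λ^2 + 2λ - 15.
λ = 3, -5: opposite signs.

saddle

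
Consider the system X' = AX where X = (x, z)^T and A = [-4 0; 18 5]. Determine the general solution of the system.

Coefficient matrix A = [[-4, 0], [18, 5]].
Characteristic polynomial det(A - λI) = λ^2 - λ - 20 = 0.
Eigenvalues λ = -4, 5.
For λ=-4: (A-λI) row 2 is [18, 9], so an eigenvector is (1, -2).
For λ=5: (A-λI) row 1 is [-9, 0], so an eigenvector is (0, -1).
General solution: K_1e^(-4t)(1,-2) + K_2e^(5t)(0,-1).

x(t) = K_1e^(-4t), z(t) = -2K_1e^(-4t) - K_2e^(5t)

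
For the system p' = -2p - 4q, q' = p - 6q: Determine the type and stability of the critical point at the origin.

stable improper node

A = [[-2,-4],[1,-6]]; det(A-λI) = λ^2 + 8λ + 16.
repeated λ = -4 with a single eigenvector.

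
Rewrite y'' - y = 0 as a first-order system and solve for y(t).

Let x_1 = y, x_2 = y'. Then x_1' = x_2 and x_2' = x_1.
A = [[0,1],[1,0]]; det(A-λI) = λ^2 - 1.
Eigenvalues λ = 1, -1 with eigenvectors (1,1), (1,-1).

y(t) = K_1e^(t) + K_2e^(-t)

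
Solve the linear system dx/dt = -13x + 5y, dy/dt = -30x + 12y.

x(t) = K_1e^(2t) + K_2e^(-3t), y(t) = 3K_1e^(2t) + 2K_2e^(-3t)

Coefficient matrix A = [[-13, 5], [-30, 12]].
Characteristic polynomial det(A - λI) = λ^2 + λ - 6 = 0.
Eigenvalues λ = 2, -3.
For λ=2: (A-λI) row 1 is [-15, 5], so an eigenvector is (1, 3).
For λ=-3: (A-λI) row 1 is [-10, 5], so an eigenvector is (1, 2).
General solution: K_1e^(2t)(1,3) + K_2e^(-3t)(1,2).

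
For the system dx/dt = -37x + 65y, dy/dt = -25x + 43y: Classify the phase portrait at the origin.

unstable spiral

A = [[-37,65],[-25,43]]; det(A-λI) = λ^2 - 6λ + 34.
λ = 3 ± 5i: positive real part.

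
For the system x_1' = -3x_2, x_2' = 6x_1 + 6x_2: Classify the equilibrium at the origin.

A = [[0,-3],[6,6]]; det(A-λI) = λ^2 - 6λ + 18.
λ = 3 ± 3i: positive real part.

unstable spiral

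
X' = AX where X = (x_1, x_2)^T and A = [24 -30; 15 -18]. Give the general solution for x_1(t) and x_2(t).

Coefficient matrix A = [[24, -30], [15, -18]].
Characteristic polynomial det(A - λI) = λ^2 - 6λ + 18 = 0.
Eigenvalues λ = 3 ± 3i (complex conjugate pair).
For λ=3+3i: an eigenvector is (-3,-2) - i(-1,-1) = (-3 + i, -2 + i).
A real fundamental pair from Re and Im of e^((3+3i)t)v: X_1 = e^(3t)(cos(3t)·(-3,-2) + sin(3t)·(-1,-1)), X_2 = e^(3t)(sin(3t)·(-3,-2) - cos(3t)·(-1,-1)).
General solution: K_1X_1 + K_2X_2.

x_1(t) = -K_1e^(3t)sin(3t) - 3K_1e^(3t)cos(3t) - 3K_2e^(3t)sin(3t) + K_2e^(3t)cos(3t), x_2(t) = -K_1e^(3t)sin(3t) - 2K_1e^(3t)cos(3t) - 2K_2e^(3t)sin(3t) + K_2e^(3t)cos(3t)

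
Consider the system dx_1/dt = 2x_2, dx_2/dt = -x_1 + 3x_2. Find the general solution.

Coefficient matrix A = [[0, 2], [-1, 3]].
Characteristic polynomial det(A - λI) = λ^2 - 3λ + 2 = 0.
Eigenvalues λ = 2, 1.
For λ=2: (A-λI) row 1 is [-2, 2], so an eigenvector is (1, 1).
For λ=1: (A-λI) row 1 is [-1, 2], so an eigenvector is (2, 1).
General solution: K_1e^(2t)(1,1) + K_2e^(t)(2,1).

x_1(t) = K_1e^(2t) + 2K_2e^(t), x_2(t) = K_1e^(2t) + K_2e^(t)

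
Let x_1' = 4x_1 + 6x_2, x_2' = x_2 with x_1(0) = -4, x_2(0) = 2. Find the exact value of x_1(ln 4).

A = [[4,6],[0,1]]; eigenvalues λ = 1, 4.
Eigenvectors: (2,-1) for λ=1, (-1,0) for λ=4.
From the initial condition, c_1 = -2, c_2 = 0.
x_1(ln 4) = (-2)(4^1)(2) + (0)(4^4)(-1) = -16.

-16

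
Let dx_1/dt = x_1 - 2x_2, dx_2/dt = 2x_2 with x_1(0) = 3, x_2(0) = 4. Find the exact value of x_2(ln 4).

64

A = [[1,-2],[0,2]]; eigenvalues λ = 1, 2.
Eigenvectors: (1,0) for λ=1, (2,-1) for λ=2.
From the initial condition, c_1 = 11, c_2 = -4.
x_2(ln 4) = (11)(4^1)(0) + (-4)(4^2)(-1) = 64.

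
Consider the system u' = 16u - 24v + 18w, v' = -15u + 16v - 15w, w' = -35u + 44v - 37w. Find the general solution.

Coefficient matrix A = [[16, -24, 18], [-15, 16, -15], [-35, 44, -37]].
det(A - λI) = 0 gives eigenvalues λ = -2, 1, -4.
For λ=-2: eigenvector (1,0,-1).
For λ=1: eigenvector (-2,1,3).
For λ=-4: eigenvector (0,3,4).
General solution: K_1e^(-2t)(1,0,-1) + K_2e^(t)(-2,1,3) + K_3e^(-4t)(0,3,4).

u(t) = K_1e^(-2t) - 2K_2e^(t), v(t) = K_2e^(t) + 3K_3e^(-4t), w(t) = -K_1e^(-2t) + 3K_2e^(t) + 4K_3e^(-4t)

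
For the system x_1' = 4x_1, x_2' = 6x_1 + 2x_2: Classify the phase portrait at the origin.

unstable node

A = [[4,0],[6,2]]; det(A-λI) = λ^2 - 6λ + 8.
λ = 4, 2: both positive.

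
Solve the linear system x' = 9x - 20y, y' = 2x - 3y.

x(t) = -3C_1e^(3t)sin(2t) - C_1e^(3t)cos(2t) - C_2e^(3t)sin(2t) + 3C_2e^(3t)cos(2t), y(t) = -C_1e^(3t)sin(2t) + C_2e^(3t)cos(2t)

Coefficient matrix A = [[9, -20], [2, -3]].
Characteristic polynomial det(A - λI) = λ^2 - 6λ + 13 = 0.
Eigenvalues λ = 3 ± 2i (complex conjugate pair).
For λ=3+2i: an eigenvector is (-1,0) - i(-3,-1) = (-1 + 3i, 0 + i).
A real fundamental pair from Re and Im of e^((3+2i)t)v: X_1 = e^(3t)(cos(2t)·(-1,0) + sin(2t)·(-3,-1)), X_2 = e^(3t)(sin(2t)·(-1,0) - cos(2t)·(-3,-1)).
General solution: C_1X_1 + C_2X_2.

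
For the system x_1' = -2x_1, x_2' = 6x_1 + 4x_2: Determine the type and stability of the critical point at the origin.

A = [[-2,0],[6,4]]; det(A-λI) = λ^2 - 2λ - 8.
λ = 4, -2: opposite signs.

saddle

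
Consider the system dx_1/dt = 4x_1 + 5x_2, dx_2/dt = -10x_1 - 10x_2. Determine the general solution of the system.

Coefficient matrix A = [[4, 5], [-10, -10]].
Characteristic polynomial det(A - λI) = λ^2 + 6λ + 10 = 0.
Eigenvalues λ = -3 ± i (complex conjugate pair).
For λ=-3+i: an eigenvector is (-1,1) - i(-2,3) = (-1 + 2i, 1 - 3i).
A real fundamental pair from Re and Im of e^((-3+i)t)v: X_1 = e^(-3t)(cos(t)·(-1,1) + sin(t)·(-2,3)), X_2 = e^(-3t)(sin(t)·(-1,1) - cos(t)·(-2,3)).
General solution: C_1X_1 + C_2X_2.

x_1(t) = -2C_1e^(-3t)sin(t) - C_1e^(-3t)cos(t) - C_2e^(-3t)sin(t) + 2C_2e^(-3t)cos(t), x_2(t) = 3C_1e^(-3t)sin(t) + C_1e^(-3t)cos(t) + C_2e^(-3t)sin(t) - 3C_2e^(-3t)cos(t)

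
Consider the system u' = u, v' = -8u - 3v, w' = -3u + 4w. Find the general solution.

Coefficient matrix A = [[1, 0, 0], [-8, -3, 0], [-3, 0, 4]].
det(A - λI) = 0 gives eigenvalues λ = -3, 1, 4.
For λ=-3: eigenvector (0,1,0).
For λ=1: eigenvector (1,-2,1).
For λ=4: eigenvector (0,0,1).
General solution: C_1e^(-3t)(0,1,0) + C_2e^(t)(1,-2,1) + C_3e^(4t)(0,0,1).

u(t) = C_2e^(t), v(t) = C_1e^(-3t) - 2C_2e^(t), w(t) = C_2e^(t) + C_3e^(4t)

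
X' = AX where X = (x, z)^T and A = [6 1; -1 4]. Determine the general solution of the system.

x(t) = -C_1e^(5t) - C_2te^(5t) + 2C_2e^(5t), z(t) = C_1e^(5t) + C_2te^(5t) - 3C_2e^(5t)

Coefficient matrix A = [[6, 1], [-1, 4]].
Characteristic polynomial det(A - λI) = λ^2 - 10λ + 25 = 0.
Single eigenvalue λ = 5 with algebraic multiplicity 2.
Eigenvector v = (-1,1); generalized eigenvector w with (A-λI)w=v is (2,-3).
General solution: e^(5t)[C_1·v + C_2·(t·v + w)].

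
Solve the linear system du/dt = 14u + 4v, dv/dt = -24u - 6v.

Coefficient matrix A = [[14, 4], [-24, -6]].
Characteristic polynomial det(A - λI) = λ^2 - 8λ + 12 = 0.
Eigenvalues λ = 6, 2.
For λ=6: (A-λI) row 1 is [8, 4], so an eigenvector is (-1, 2).
For λ=2: (A-λI) row 1 is [12, 4], so an eigenvector is (-1, 3).
General solution: C_1e^(6t)(-1,2) + C_2e^(2t)(-1,3).

u(t) = -C_1e^(6t) - C_2e^(2t), v(t) = 2C_1e^(6t) + 3C_2e^(2t)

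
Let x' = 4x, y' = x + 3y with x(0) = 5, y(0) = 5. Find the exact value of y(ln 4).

1280

A = [[4,0],[1,3]]; eigenvalues λ = 4, 3.
Eigenvectors: (1,1) for λ=4, (0,-1) for λ=3.
From the initial condition, c_1 = 5, c_2 = 0.
y(ln 4) = (5)(4^4)(1) + (0)(4^3)(-1) = 1280.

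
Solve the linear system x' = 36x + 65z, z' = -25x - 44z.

Coefficient matrix A = [[36, 65], [-25, -44]].
Characteristic polynomial det(A - λI) = λ^2 + 8λ + 41 = 0.
Eigenvalues λ = -4 ± 5i (complex conjugate pair).
For λ=-4+5i: an eigenvector is (2,-1) - i(3,-2) = (2 - 3i, -1 + 2i).
A real fundamental pair from Re and Im of e^((-4+5i)t)v: X_1 = e^(-4t)(cos(5t)·(2,-1) + sin(5t)·(3,-2)), X_2 = e^(-4t)(sin(5t)·(2,-1) - cos(5t)·(3,-2)).
General solution: C_1X_1 + C_2X_2.

x(t) = 3C_1e^(-4t)sin(5t) + 2C_1e^(-4t)cos(5t) + 2C_2e^(-4t)sin(5t) - 3C_2e^(-4t)cos(5t), z(t) = -2C_1e^(-4t)sin(5t) - C_1e^(-4t)cos(5t) - C_2e^(-4t)sin(5t) + 2C_2e^(-4t)cos(5t)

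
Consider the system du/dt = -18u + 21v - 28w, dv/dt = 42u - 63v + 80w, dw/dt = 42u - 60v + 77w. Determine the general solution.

Coefficient matrix A = [[-18, 21, -28], [42, -63, 80], [42, -60, 77]].
det(A - λI) = 0 gives eigenvalues λ = 3, -4, -3.
For λ=3: eigenvector (-1,3,3).
For λ=-4: eigenvector (1,-2,-2).
For λ=-3: eigenvector (0,-4,-3).
General solution: c_1e^(3t)(-1,3,3) + c_2e^(-4t)(1,-2,-2) + c_3e^(-3t)(0,-4,-3).

u(t) = -c_1e^(3t) + c_2e^(-4t), v(t) = 3c_1e^(3t) - 2c_2e^(-4t) - 4c_3e^(-3t), w(t) = 3c_1e^(3t) - 2c_2e^(-4t) - 3c_3e^(-3t)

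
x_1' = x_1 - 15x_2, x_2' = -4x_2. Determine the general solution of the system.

Coefficient matrix A = [[1, -15], [0, -4]].
Characteristic polynomial det(A - λI) = λ^2 + 3λ - 4 = 0.
Eigenvalues λ = -4, 1.
For λ=-4: (A-λI) row 1 is [5, -15], so an eigenvector is (3, 1).
For λ=1: (A-λI) row 1 is [0, -15], so an eigenvector is (1, 0).
General solution: K_1e^(-4t)(3,1) + K_2e^(t)(1,0).

x_1(t) = 3K_1e^(-4t) + K_2e^(t), x_2(t) = K_1e^(-4t)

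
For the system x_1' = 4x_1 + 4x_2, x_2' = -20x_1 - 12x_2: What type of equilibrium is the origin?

stable spiral

A = [[4,4],[-20,-12]]; det(A-λI) = λ^2 + 8λ + 32.
λ = -4 ± 4i: negative real part.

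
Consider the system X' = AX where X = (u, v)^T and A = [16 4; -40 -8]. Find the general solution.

u(t) = -c_1e^(4t)sin(4t) + c_2e^(4t)cos(4t), v(t) = 3c_1e^(4t)sin(4t) - c_1e^(4t)cos(4t) - c_2e^(4t)sin(4t) - 3c_2e^(4t)cos(4t)

Coefficient matrix A = [[16, 4], [-40, -8]].
Characteristic polynomial det(A - λI) = λ^2 - 8λ + 32 = 0.
Eigenvalues λ = 4 ± 4i (complex conjugate pair).
For λ=4+4i: an eigenvector is (0,-1) - i(-1,3) = (0 + i, -1 - 3i).
A real fundamental pair from Re and Im of e^((4+4i)t)v: X_1 = e^(4t)(cos(4t)·(0,-1) + sin(4t)·(-1,3)), X_2 = e^(4t)(sin(4t)·(0,-1) - cos(4t)·(-1,3)).
General solution: c_1X_1 + c_2X_2.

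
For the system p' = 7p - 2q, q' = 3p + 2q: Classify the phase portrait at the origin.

unstable node

A = [[7,-2],[3,2]]; det(A-λI) = λ^2 - 9λ + 20.
λ = 4, 5: both positive.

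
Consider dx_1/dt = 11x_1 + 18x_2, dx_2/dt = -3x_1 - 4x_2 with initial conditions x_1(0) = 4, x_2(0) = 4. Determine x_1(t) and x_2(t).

x_1(t) = 36e^(5t) - 32e^(2t), x_2(t) = -12e^(5t) + 16e^(2t)

Coefficient matrix A = [[11, 18], [-3, -4]].
Characteristic polynomial det(A - λI) = λ^2 - 7λ + 10 = 0.
Eigenvalues λ = 2, 5.
For λ=2: (A-λI) row 1 is [9, 18], so an eigenvector is (-2, 1).
For λ=5: (A-λI) row 1 is [6, 18], so an eigenvector is (3, -1).
General solution: c_1e^(2t)(-2,1) + c_2e^(5t)(3,-1).
Applying x_1(0)=4, x_2(0)=4 gives c_1=16, c_2=12.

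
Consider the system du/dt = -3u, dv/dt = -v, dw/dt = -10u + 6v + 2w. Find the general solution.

u(t) = c_3e^(-3t), v(t) = c_2e^(-t), w(t) = c_1e^(2t) - 2c_2e^(-t) + 2c_3e^(-3t)

Coefficient matrix A = [[-3, 0, 0], [0, -1, 0], [-10, 6, 2]].
det(A - λI) = 0 gives eigenvalues λ = 2, -1, -3.
For λ=2: eigenvector (0,0,1).
For λ=-1: eigenvector (0,1,-2).
For λ=-3: eigenvector (1,0,2).
General solution: c_1e^(2t)(0,0,1) + c_2e^(-t)(0,1,-2) + c_3e^(-3t)(1,0,2).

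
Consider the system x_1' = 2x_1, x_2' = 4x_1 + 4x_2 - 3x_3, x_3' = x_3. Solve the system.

x_1(t) = C_3e^(2t), x_2(t) = C_1e^(t) + C_2e^(4t) - 2C_3e^(2t), x_3(t) = C_1e^(t)

Coefficient matrix A = [[2, 0, 0], [4, 4, -3], [0, 0, 1]].
det(A - λI) = 0 gives eigenvalues λ = 1, 4, 2.
For λ=1: eigenvector (0,1,1).
For λ=4: eigenvector (0,1,0).
For λ=2: eigenvector (1,-2,0).
General solution: C_1e^(t)(0,1,1) + C_2e^(4t)(0,1,0) + C_3e^(2t)(1,-2,0).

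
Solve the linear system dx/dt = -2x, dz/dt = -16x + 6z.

x(t) = -c_1e^(-2t), z(t) = -2c_1e^(-2t) + c_2e^(6t)

Coefficient matrix A = [[-2, 0], [-16, 6]].
Characteristic polynomial det(A - λI) = λ^2 - 4λ - 12 = 0.
Eigenvalues λ = -2, 6.
For λ=-2: (A-λI) row 2 is [-16, 8], so an eigenvector is (-1, -2).
For λ=6: (A-λI) row 1 is [-8, 0], so an eigenvector is (0, 1).
General solution: c_1e^(-2t)(-1,-2) + c_2e^(6t)(0,1).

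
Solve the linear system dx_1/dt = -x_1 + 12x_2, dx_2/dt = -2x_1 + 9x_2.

x_1(t) = 3K_1e^(3t) - 2K_2e^(5t), x_2(t) = K_1e^(3t) - K_2e^(5t)

Coefficient matrix A = [[-1, 12], [-2, 9]].
Characteristic polynomial det(A - λI) = λ^2 - 8λ + 15 = 0.
Eigenvalues λ = 3, 5.
For λ=3: (A-λI) row 1 is [-4, 12], so an eigenvector is (3, 1).
For λ=5: (A-λI) row 1 is [-6, 12], so an eigenvector is (-2, -1).
General solution: K_1e^(3t)(3,1) + K_2e^(5t)(-2,-1).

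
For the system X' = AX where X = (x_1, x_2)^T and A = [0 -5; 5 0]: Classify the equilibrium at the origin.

A = [[0,-5],[5,0]]; det(A-λI) = λ^2 + 25.
λ = 0 ± 5i: zero real part.

center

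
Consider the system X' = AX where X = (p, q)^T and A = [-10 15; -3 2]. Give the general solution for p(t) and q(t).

p(t) = 2C_1e^(-4t)sin(3t) - C_1e^(-4t)cos(3t) - C_2e^(-4t)sin(3t) - 2C_2e^(-4t)cos(3t), q(t) = C_1e^(-4t)sin(3t) - C_2e^(-4t)cos(3t)

Coefficient matrix A = [[-10, 15], [-3, 2]].
Characteristic polynomial det(A - λI) = λ^2 + 8λ + 25 = 0.
Eigenvalues λ = -4 ± 3i (complex conjugate pair).
For λ=-4+3i: an eigenvector is (-1,0) - i(2,1) = (-1 - 2i, 0 - i).
A real fundamental pair from Re and Im of e^((-4+3i)t)v: X_1 = e^(-4t)(cos(3t)·(-1,0) + sin(3t)·(2,1)), X_2 = e^(-4t)(sin(3t)·(-1,0) - cos(3t)·(2,1)).
General solution: C_1X_1 + C_2X_2.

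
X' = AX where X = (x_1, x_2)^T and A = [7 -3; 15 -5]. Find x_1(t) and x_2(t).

x_1(t) = -c_1e^(t)sin(3t) + c_2e^(t)cos(3t), x_2(t) = -2c_1e^(t)sin(3t) + c_1e^(t)cos(3t) + c_2e^(t)sin(3t) + 2c_2e^(t)cos(3t)

Coefficient matrix A = [[7, -3], [15, -5]].
Characteristic polynomial det(A - λI) = λ^2 - 2λ + 10 = 0.
Eigenvalues λ = 1 ± 3i (complex conjugate pair).
For λ=1+3i: an eigenvector is (0,1) - i(-1,-2) = (0 + i, 1 + 2i).
A real fundamental pair from Re and Im of e^((1+3i)t)v: X_1 = e^(t)(cos(3t)·(0,1) + sin(3t)·(-1,-2)), X_2 = e^(t)(sin(3t)·(0,1) - cos(3t)·(-1,-2)).
General solution: c_1X_1 + c_2X_2.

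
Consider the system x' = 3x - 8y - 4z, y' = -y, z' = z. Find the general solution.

Coefficient matrix A = [[3, -8, -4], [0, -1, 0], [0, 0, 1]].
det(A - λI) = 0 gives eigenvalues λ = -1, 3, 1.
For λ=-1: eigenvector (2,1,0).
For λ=3: eigenvector (1,0,0).
For λ=1: eigenvector (2,0,1).
General solution: c_1e^(-t)(2,1,0) + c_2e^(3t)(1,0,0) + c_3e^(t)(2,0,1).

x(t) = 2c_1e^(-t) + c_2e^(3t) + 2c_3e^(t), y(t) = c_1e^(-t), z(t) = c_3e^(t)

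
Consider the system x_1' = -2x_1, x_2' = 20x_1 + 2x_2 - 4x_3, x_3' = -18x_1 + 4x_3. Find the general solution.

Coefficient matrix A = [[-2, 0, 0], [20, 2, -4], [-18, 0, 4]].
det(A - λI) = 0 gives eigenvalues λ = -2, 2, 4.
For λ=-2: eigenvector (1,-2,3).
For λ=2: eigenvector (0,1,0).
For λ=4: eigenvector (0,-2,1).
General solution: K_1e^(-2t)(1,-2,3) + K_2e^(2t)(0,1,0) + K_3e^(4t)(0,-2,1).

x_1(t) = K_1e^(-2t), x_2(t) = -2K_1e^(-2t) + K_2e^(2t) - 2K_3e^(4t), x_3(t) = 3K_1e^(-2t) + K_3e^(4t)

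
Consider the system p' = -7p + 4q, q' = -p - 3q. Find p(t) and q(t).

Coefficient matrix A = [[-7, 4], [-1, -3]].
Characteristic polynomial det(A - λI) = λ^2 + 10λ + 25 = 0.
Single eigenvalue λ = -5 with algebraic multiplicity 2.
Eigenvector v = (-2,-1); generalized eigenvector w with (A-λI)w=v is (-3,-2).
General solution: e^(-5t)[K_1·v + K_2·(t·v + w)].

p(t) = -2K_1e^(-5t) - 2K_2te^(-5t) - 3K_2e^(-5t), q(t) = -K_1e^(-5t) - K_2te^(-5t) - 2K_2e^(-5t)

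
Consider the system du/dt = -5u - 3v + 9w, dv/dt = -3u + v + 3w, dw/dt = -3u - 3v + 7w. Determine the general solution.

Coefficient matrix A = [[-5, -3, 9], [-3, 1, 3], [-3, -3, 7]].
det(A - λI) = 0 gives eigenvalues λ = 4, 1, -2.
For λ=4: eigenvector (1,0,1).
For λ=1: eigenvector (1,1,1).
For λ=-2: eigenvector (2,1,1).
General solution: K_1e^(4t)(1,0,1) + K_2e^(t)(1,1,1) + K_3e^(-2t)(2,1,1).

u(t) = K_1e^(4t) + K_2e^(t) + 2K_3e^(-2t), v(t) = K_2e^(t) + K_3e^(-2t), w(t) = K_1e^(4t) + K_2e^(t) + K_3e^(-2t)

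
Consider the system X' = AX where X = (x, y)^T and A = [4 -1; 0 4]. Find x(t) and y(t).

x(t) = -K_1e^(4t) - K_2te^(4t) - 2K_2e^(4t), y(t) = K_2e^(4t)

Coefficient matrix A = [[4, -1], [0, 4]].
Characteristic polynomial det(A - λI) = λ^2 - 8λ + 16 = 0.
Single eigenvalue λ = 4 with algebraic multiplicity 2.
Eigenvector v = (-1,0); generalized eigenvector w with (A-λI)w=v is (-2,1).
General solution: e^(4t)[K_1·v + K_2·(t·v + w)].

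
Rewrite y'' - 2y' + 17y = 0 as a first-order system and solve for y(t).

Let x_1 = y, x_2 = y'. Then x_1' = x_2 and x_2' = -17x_1 + 2x_2.
A = [[0,1],[-17,2]]; det(A-λI) = λ^2 - 2λ + 17.
Eigenvalues λ = 1 ± 4i.

y(t) = c_1e^(t)cos(4t) + c_2e^(t)sin(4t)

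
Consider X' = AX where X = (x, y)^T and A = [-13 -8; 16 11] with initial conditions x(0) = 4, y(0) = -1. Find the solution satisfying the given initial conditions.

Coefficient matrix A = [[-13, -8], [16, 11]].
Characteristic polynomial det(A - λI) = λ^2 + 2λ - 15 = 0.
Eigenvalues λ = 3, -5.
For λ=3: (A-λI) row 1 is [-16, -8], so an eigenvector is (-1, 2).
For λ=-5: (A-λI) row 1 is [-8, -8], so an eigenvector is (-1, 1).
General solution: C_1e^(3t)(-1,2) + C_2e^(-5t)(-1,1).
Applying x(0)=4, y(0)=-1 gives C_1=3, C_2=-7.

x(t) = -3e^(3t) + 7e^(-5t), y(t) = 6e^(3t) - 7e^(-5t)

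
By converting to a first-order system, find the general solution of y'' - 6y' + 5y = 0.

y(t) = C_1e^(t) + C_2e^(5t)

Let x_1 = y, x_2 = y'. Then x_1' = x_2 and x_2' = -5x_1 + 6x_2.
A = [[0,1],[-5,6]]; det(A-λI) = λ^2 - 6λ + 5.
Eigenvalues λ = 1, 5 with eigenvectors (1,1), (1,5).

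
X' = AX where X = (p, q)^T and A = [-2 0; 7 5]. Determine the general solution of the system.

p(t) = -C_2e^(-2t), q(t) = C_1e^(5t) + C_2e^(-2t)

Coefficient matrix A = [[-2, 0], [7, 5]].
Characteristic polynomial det(A - λI) = λ^2 - 3λ - 10 = 0.
Eigenvalues λ = 5, -2.
For λ=5: (A-λI) row 1 is [-7, 0], so an eigenvector is (0, 1).
For λ=-2: (A-λI) row 2 is [7, 7], so an eigenvector is (-1, 1).
General solution: C_1e^(5t)(0,1) + C_2e^(-2t)(-1,1).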